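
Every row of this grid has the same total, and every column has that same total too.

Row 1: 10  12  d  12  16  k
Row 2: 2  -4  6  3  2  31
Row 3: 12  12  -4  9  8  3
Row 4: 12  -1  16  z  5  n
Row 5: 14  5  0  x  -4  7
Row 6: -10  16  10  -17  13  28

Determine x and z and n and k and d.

Rows 2 and 3 both sum to 40, so that's the common total.
Row 5 has 14 + 5 + 0 − 4 + 7 = 22; the blank must be 40 − 22 = 18.
Column 3 has 6 − 4 + 16 + 0 + 10 = 28; the blank must be 40 − 28 = 12.
Column 4 has 12 + 3 + 9 + 18 − 17 = 25; the blank must be 40 − 25 = 15.
Row 1 has 10 + 12 + 12 + 12 + 16 = 62; the blank must be 40 − 62 = -22.
Row 4 has 12 − 1 + 16 + 15 + 5 = 47; the blank must be 40 − 47 = -7.

x = 18, z = 15, n = -7, k = -22, d = 12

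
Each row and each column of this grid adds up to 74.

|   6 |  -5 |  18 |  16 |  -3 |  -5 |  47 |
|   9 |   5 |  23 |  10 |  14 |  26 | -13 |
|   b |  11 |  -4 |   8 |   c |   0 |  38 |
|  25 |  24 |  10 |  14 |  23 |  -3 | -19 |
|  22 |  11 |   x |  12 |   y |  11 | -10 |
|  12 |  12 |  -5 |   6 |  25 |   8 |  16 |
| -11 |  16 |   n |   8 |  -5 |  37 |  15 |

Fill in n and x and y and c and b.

n = 14, x = 18, y = 10, c = 10, b = 11

Row 7 has -11 + 16 + 8 − 5 + 37 + 15 = 60; the blank must be 74 − 60 = 14.
Column 1 has 6 + 9 + 25 + 22 + 12 − 11 = 63; the blank must be 74 − 63 = 11.
Row 3 has 11 + 11 − 4 + 8 + 0 + 38 = 64; the blank must be 74 − 64 = 10.
Column 5 has -3 + 14 + 10 + 23 + 25 − 5 = 64; the blank must be 74 − 64 = 10.
Row 5 has 22 + 11 + 12 + 10 + 11 − 10 = 56; the blank must be 74 − 56 = 18.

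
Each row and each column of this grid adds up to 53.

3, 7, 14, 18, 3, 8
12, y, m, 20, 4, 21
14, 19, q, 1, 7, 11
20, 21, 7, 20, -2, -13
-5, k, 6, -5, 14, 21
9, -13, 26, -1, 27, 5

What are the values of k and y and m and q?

The known cells in row 5 total 31, leaving 53 − 31 = 22 for the blank.
The known cells in column 2 total 56, leaving 53 − 56 = -3 for the blank.
The known cells in row 2 total 54, leaving 53 − 54 = -1 for the blank.
The known cells in row 3 total 52, leaving 53 − 52 = 1 for the blank.

k = 22, y = -3, m = -1, q = 1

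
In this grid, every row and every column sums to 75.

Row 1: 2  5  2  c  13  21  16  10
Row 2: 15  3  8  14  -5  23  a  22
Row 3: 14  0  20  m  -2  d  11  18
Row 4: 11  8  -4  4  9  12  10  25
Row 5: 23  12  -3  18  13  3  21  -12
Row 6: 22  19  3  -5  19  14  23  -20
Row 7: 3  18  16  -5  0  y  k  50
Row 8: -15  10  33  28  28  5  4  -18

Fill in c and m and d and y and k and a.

The known cells in row 1 total 69, leaving 75 − 69 = 6 for the blank.
The known cells in column 4 total 60, leaving 75 − 60 = 15 for the blank.
The known cells in row 2 total 80, leaving 75 − 80 = -5 for the blank.
The known cells in column 7 total 80, leaving 75 − 80 = -5 for the blank.
The known cells in row 7 total 77, leaving 75 − 77 = -2 for the blank.
The known cells in row 3 total 76, leaving 75 − 76 = -1 for the blank.

c = 6, m = 15, d = -1, y = -2, k = -5, a = -5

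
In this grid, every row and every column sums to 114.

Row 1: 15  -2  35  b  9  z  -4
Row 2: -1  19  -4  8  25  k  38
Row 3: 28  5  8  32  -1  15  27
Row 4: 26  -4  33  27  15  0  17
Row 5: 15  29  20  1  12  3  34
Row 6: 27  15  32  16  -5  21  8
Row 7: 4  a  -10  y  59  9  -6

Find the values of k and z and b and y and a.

k = 29, z = 37, b = 24, y = 6, a = 52

The known cells in row 2 total 85, leaving 114 − 85 = 29 for the blank.
The known cells in column 2 total 62, leaving 114 − 62 = 52 for the blank.
The known cells in column 6 total 77, leaving 114 − 77 = 37 for the blank.
The known cells in row 1 total 90, leaving 114 − 90 = 24 for the blank.
The known cells in row 7 total 108, leaving 114 − 108 = 6 for the blank.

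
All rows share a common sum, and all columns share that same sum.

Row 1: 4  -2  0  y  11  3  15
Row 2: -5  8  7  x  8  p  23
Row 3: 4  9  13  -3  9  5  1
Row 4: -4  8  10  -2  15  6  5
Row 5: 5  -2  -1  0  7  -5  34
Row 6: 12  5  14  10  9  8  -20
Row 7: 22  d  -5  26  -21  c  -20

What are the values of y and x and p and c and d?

Rows 3 and 4 both sum to 38, so that's the common total.
The known cells in column 2 total 26, leaving 38 − 26 = 12 for the blank.
The known cells in row 7 total 14, leaving 38 − 14 = 24 for the blank.
The known cells in column 6 total 41, leaving 38 − 41 = -3 for the blank.
The known cells in row 1 total 31, leaving 38 − 31 = 7 for the blank.
The known cells in row 2 total 38, leaving 38 − 38 = 0 for the blank.

y = 7, x = 0, p = -3, c = 24, d = 12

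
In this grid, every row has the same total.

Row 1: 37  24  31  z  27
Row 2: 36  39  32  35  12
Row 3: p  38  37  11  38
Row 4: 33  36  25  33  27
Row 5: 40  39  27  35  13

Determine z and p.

The complete rows each total 154.
Row 1 is missing 154 − 119 = 35 (since 37 + 24 + 31 + 27 = 119).
Row 3 is missing 154 − 124 = 30 (since 38 + 37 + 11 + 38 = 124).

z = 35, p = 30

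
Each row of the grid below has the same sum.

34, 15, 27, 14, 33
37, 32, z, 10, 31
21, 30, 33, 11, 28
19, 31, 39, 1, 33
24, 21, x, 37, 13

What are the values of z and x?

The complete rows each total 123.
Row 2 is missing 123 − 110 = 13 (since 37 + 32 + 10 + 31 = 110).
Row 5 is missing 123 − 95 = 28 (since 24 + 21 + 37 + 13 = 95).

z = 13, x = 28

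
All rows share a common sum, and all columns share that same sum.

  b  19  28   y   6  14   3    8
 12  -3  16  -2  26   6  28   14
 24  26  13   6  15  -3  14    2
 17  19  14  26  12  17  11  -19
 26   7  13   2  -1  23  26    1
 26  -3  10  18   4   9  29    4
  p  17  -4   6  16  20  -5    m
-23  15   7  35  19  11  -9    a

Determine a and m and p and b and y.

Rows 2 and 3 both sum to 97, so that's the common total.
Row 8 has -23 + 15 + 7 + 35 + 19 + 11 − 9 = 55; the blank must be 97 − 55 = 42.
Column 4 has -2 + 6 + 26 + 2 + 18 + 6 + 35 = 91; the blank must be 97 − 91 = 6.
Row 1 has 19 + 28 + 6 + 6 + 14 + 3 + 8 = 84; the blank must be 97 − 84 = 13.
Column 8 has 8 + 14 + 2 − 19 + 1 + 4 + 42 = 52; the blank must be 97 − 52 = 45.
Row 7 has 17 − 4 + 6 + 16 + 20 − 5 + 45 = 95; the blank must be 97 − 95 = 2.

a = 42, m = 45, p = 2, b = 13, y = 6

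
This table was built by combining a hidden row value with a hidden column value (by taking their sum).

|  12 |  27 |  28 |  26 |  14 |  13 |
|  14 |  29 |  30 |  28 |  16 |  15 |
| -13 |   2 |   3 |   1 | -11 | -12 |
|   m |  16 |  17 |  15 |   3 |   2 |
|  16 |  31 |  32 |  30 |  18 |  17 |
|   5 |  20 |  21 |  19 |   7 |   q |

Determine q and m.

The difference between any two rows is the same in every column — this is an addition table with the headers hidden.
Row 6 minus row 1 is 19 − 26 = -7, so its entry in column 6 is 13 + (-7) = 6.
Row 4 minus row 1 is 15 − 26 = -11, so its entry in column 1 is 12 + (-11) = 1.

q = 6, m = 1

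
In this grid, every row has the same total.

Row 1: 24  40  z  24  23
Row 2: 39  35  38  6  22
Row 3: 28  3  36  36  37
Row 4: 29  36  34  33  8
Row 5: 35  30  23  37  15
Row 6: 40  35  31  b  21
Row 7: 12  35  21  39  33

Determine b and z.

b = 13, z = 29

Row 4 sums to 140 and so does row 7; that's the common total.
In row 6 the known cells total 127, leaving 140 − 127 = 13.
In row 1 the known cells total 111, leaving 140 − 111 = 29.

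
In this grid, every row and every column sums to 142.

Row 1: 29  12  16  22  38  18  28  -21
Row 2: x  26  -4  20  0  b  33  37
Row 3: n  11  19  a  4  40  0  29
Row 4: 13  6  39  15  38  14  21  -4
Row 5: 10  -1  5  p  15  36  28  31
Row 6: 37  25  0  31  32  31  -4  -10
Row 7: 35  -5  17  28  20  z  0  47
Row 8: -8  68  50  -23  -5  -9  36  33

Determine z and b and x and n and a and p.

z = 0, b = 12, x = 18, n = 8, a = 31, p = 18

Row 7 has 35 − 5 + 17 + 28 + 20 + 0 + 47 = 142; the blank must be 142 − 142 = 0.
Column 6 has 18 + 40 + 14 + 36 + 31 + 0 − 9 = 130; the blank must be 142 − 130 = 12.
Row 5 has 10 − 1 + 5 + 15 + 36 + 28 + 31 = 124; the blank must be 142 − 124 = 18.
Column 4 has 22 + 20 + 15 + 18 + 31 + 28 − 23 = 111; the blank must be 142 − 111 = 31.
Row 3 has 11 + 19 + 31 + 4 + 40 + 0 + 29 = 134; the blank must be 142 − 134 = 8.
Row 2 has 26 − 4 + 20 + 0 + 12 + 33 + 37 = 124; the blank must be 142 − 124 = 18.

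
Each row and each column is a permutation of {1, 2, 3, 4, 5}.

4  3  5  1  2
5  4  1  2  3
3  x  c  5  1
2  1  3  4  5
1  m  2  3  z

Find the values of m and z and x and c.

m = 5, z = 4, x = 2, c = 4

For row 5, column 5: column 5 already has {1, 2, 3, 5}; that leaves 4.
Cell (5,2): row 5 already has {1, 2, 3, 4} → 5.
Cell (3,2): column 2 already has {1, 3, 4, 5} → 2.
Cell (3,3): row 3 already has {1, 2, 3, 5} → 4.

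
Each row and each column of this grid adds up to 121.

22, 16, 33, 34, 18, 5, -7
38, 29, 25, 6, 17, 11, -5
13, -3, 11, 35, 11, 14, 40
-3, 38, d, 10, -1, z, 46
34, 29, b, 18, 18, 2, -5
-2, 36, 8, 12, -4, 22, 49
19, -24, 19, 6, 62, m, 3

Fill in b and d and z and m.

b = 25, d = 0, z = 31, m = 36

Row 7 has 19 − 24 + 19 + 6 + 62 + 3 = 85; the blank must be 121 − 85 = 36.
Column 6 has 5 + 11 + 14 + 2 + 22 + 36 = 90; the blank must be 121 − 90 = 31.
Row 4 has -3 + 38 + 10 − 1 + 31 + 46 = 121; the blank must be 121 − 121 = 0.
Row 5 has 34 + 29 + 18 + 18 + 2 − 5 = 96; the blank must be 121 − 96 = 25.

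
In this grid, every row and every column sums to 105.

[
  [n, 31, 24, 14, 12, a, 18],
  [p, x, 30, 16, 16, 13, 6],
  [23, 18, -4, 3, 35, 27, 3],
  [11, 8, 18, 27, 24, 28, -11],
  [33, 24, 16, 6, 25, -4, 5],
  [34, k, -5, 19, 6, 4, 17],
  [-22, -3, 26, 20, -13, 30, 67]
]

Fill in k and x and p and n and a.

k = 30, x = -3, p = 27, n = -1, a = 7

Row 6: 34 − 5 + 19 + 6 + 4 + 17 = 75, so its missing entry is 105 − 75 = 30.
Column 2: 31 + 18 + 8 + 24 + 30 − 3 = 108, so its missing entry is 105 − 108 = -3.
Column 6: 13 + 27 + 28 − 4 + 4 + 30 = 98, so its missing entry is 105 − 98 = 7.
Row 1: 31 + 24 + 14 + 12 + 7 + 18 = 106, so its missing entry is 105 − 106 = -1.
Row 2: -3 + 30 + 16 + 16 + 13 + 6 = 78, so its missing entry is 105 − 78 = 27.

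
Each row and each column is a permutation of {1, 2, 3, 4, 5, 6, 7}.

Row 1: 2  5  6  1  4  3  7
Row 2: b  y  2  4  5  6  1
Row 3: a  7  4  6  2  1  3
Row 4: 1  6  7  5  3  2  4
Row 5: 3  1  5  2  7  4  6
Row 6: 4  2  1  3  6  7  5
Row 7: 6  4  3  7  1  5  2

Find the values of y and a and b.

y = 3, a = 5, b = 7

Cell (2,2): column 2 already has {1, 2, 4, 5, 6, 7} → 3.
For row 2, column 1: row 2 already has {1, 2, 3, 4, 5, 6}; that leaves 7.
Cell (3,1): row 3 already has {1, 2, 3, 4, 6, 7} → 5.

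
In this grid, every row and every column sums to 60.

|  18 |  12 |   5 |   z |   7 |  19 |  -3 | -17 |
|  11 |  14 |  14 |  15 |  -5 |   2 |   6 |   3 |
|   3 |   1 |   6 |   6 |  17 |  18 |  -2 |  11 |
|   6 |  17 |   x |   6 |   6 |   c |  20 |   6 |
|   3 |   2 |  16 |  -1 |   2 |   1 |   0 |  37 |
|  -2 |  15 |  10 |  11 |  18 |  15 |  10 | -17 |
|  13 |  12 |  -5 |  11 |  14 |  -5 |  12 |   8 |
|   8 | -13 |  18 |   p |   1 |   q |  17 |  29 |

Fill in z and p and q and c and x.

z = 19, p = -7, q = 7, c = 3, x = -4

Row 1: 18 + 12 + 5 + 7 + 19 − 3 − 17 = 41, so its missing entry is 60 − 41 = 19.
Column 3: 5 + 14 + 6 + 16 + 10 − 5 + 18 = 64, so its missing entry is 60 − 64 = -4.
Column 4: 19 + 15 + 6 + 6 − 1 + 11 + 11 = 67, so its missing entry is 60 − 67 = -7.
Row 8: 8 − 13 + 18 − 7 + 1 + 17 + 29 = 53, so its missing entry is 60 − 53 = 7.
Row 4: 6 + 17 − 4 + 6 + 6 + 20 + 6 = 57, so its missing entry is 60 − 57 = 3.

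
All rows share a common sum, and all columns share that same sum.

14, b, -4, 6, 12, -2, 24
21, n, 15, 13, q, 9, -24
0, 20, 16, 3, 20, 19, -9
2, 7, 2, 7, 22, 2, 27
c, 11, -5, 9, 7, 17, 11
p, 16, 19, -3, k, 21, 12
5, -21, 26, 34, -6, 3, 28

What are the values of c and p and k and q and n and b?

Rows 3 and 4 both sum to 69, so that's the common total.
Row 1: 14 − 4 + 6 + 12 − 2 + 24 = 50, so its missing entry is 69 − 50 = 19.
Row 5: 11 − 5 + 9 + 7 + 17 + 11 = 50, so its missing entry is 69 − 50 = 19.
Column 2: 19 + 20 + 7 + 11 + 16 − 21 = 52, so its missing entry is 69 − 52 = 17.
Row 2: 21 + 17 + 15 + 13 + 9 − 24 = 51, so its missing entry is 69 − 51 = 18.
Column 5: 12 + 18 + 20 + 22 + 7 − 6 = 73, so its missing entry is 69 − 73 = -4.
Row 6: 16 + 19 − 3 − 4 + 21 + 12 = 61, so its missing entry is 69 − 61 = 8.

c = 19, p = 8, k = -4, q = 18, n = 17, b = 19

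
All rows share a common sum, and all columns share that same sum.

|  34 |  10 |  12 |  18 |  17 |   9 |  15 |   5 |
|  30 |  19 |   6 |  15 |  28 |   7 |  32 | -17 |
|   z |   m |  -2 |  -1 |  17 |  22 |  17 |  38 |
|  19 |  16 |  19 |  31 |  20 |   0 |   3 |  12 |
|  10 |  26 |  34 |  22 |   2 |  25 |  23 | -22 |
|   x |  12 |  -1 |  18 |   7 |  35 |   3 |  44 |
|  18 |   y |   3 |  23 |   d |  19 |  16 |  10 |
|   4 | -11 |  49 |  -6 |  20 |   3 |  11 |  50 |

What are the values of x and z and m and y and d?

Rows 1 and 2 both sum to 120, so that's the common total.
Column 5 has 17 + 28 + 17 + 20 + 2 + 7 + 20 = 111; the blank must be 120 − 111 = 9.
Row 7 has 18 + 3 + 23 + 9 + 19 + 16 + 10 = 98; the blank must be 120 − 98 = 22.
Column 2 has 10 + 19 + 16 + 26 + 12 + 22 − 11 = 94; the blank must be 120 − 94 = 26.
Row 3 has 26 − 2 − 1 + 17 + 22 + 17 + 38 = 117; the blank must be 120 − 117 = 3.
Row 6 has 12 − 1 + 18 + 7 + 35 + 3 + 44 = 118; the blank must be 120 − 118 = 2.

x = 2, z = 3, m = 26, y = 22, d = 9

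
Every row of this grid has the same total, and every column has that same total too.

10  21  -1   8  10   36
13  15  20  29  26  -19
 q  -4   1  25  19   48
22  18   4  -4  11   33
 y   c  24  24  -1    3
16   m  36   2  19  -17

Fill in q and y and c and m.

q = -5, y = 28, c = 6, m = 28

Rows 1 and 2 both sum to 84, so that's the common total.
The known cells in row 3 total 89, leaving 84 − 89 = -5 for the blank.
The known cells in column 1 total 56, leaving 84 − 56 = 28 for the blank.
The known cells in row 6 total 56, leaving 84 − 56 = 28 for the blank.
The known cells in row 5 total 78, leaving 84 − 78 = 6 for the blank.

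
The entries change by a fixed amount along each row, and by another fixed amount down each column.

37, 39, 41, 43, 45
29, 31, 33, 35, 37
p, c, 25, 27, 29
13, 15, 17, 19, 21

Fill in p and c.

Along each row the entries change by 2 per step; down each column they change by -8.
Row 3: from 25 at column 3, stepping by 2 to column 1 gives 21.
Row 3: from 25 at column 3, stepping by 2 to column 2 gives 23.

p = 21, c = 23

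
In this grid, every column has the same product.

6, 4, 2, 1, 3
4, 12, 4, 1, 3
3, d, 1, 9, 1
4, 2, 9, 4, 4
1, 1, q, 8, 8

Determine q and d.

q = 4, d = 3

Columns 1 and 4 each multiply to 288, so every column has product 288.
Column 3: 2×4×1×9 = 72, so the missing entry is 288 ÷ 72 = 4.
Column 2: 4×12×2×1 = 96, so the missing entry is 288 ÷ 96 = 3.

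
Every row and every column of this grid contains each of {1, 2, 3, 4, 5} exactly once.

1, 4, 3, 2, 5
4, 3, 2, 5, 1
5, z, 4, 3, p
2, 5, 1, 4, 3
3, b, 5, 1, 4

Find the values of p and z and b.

p = 2, z = 1, b = 2

For row 3, column 5: column 5 already has {1, 3, 4, 5}; that leaves 2.
Cell (5,2): row 5 already has {1, 3, 4, 5} → 2.
At (row 3, col 2): row 3 already has {2, 3, 4, 5}, so the value is 1.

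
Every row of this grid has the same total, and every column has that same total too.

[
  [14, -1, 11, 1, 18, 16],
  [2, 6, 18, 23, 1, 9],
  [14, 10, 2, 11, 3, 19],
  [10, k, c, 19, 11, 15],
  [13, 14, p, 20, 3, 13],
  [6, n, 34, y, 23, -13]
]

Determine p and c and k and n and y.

Rows 1 and 2 both sum to 59, so that's the common total.
The known cells in row 5 total 63, leaving 59 − 63 = -4 for the blank.
The known cells in column 4 total 74, leaving 59 − 74 = -15 for the blank.
The known cells in row 6 total 35, leaving 59 − 35 = 24 for the blank.
The known cells in column 2 total 53, leaving 59 − 53 = 6 for the blank.
The known cells in row 4 total 61, leaving 59 − 61 = -2 for the blank.

p = -4, c = -2, k = 6, n = 24, y = -15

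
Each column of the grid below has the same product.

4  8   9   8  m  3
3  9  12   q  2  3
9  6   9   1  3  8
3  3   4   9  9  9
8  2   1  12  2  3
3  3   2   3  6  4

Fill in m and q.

m = 12, q = 3

Columns 3 and 6 each multiply to 7776, so every column has product 7776.
Column 5: 2×3×9×2×6 = 648, so the missing entry is 7776 ÷ 648 = 12.
Column 4: 8×1×9×12×3 = 2592, so the missing entry is 7776 ÷ 2592 = 3.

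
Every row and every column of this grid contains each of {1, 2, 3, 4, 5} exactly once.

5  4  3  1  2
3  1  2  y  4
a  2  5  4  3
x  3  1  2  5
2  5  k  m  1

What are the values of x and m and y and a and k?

For row 3, column 1: row 3 already has {2, 3, 4, 5}; that leaves 1.
At (row 5, col 3): column 3 already has {1, 2, 3, 5}, so the value is 4.
For row 5, column 4: row 5 already has {1, 2, 4, 5}; that leaves 3.
For row 4, column 1: row 4 already has {1, 2, 3, 5}; that leaves 4.
For row 2, column 4: row 2 already has {1, 2, 3, 4}; that leaves 5.

x = 4, m = 3, y = 5, a = 1, k = 4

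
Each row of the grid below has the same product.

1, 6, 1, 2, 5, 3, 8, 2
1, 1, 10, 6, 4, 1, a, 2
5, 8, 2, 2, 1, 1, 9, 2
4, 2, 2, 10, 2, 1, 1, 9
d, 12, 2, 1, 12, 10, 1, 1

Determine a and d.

Rows 3 and 4 each multiply to 2880, so every row has product 2880.
Row 2: 1×1×10×6×4×1×2 = 480, so the missing entry is 2880 ÷ 480 = 6.
Row 5: 12×2×1×12×10×1×1 = 2880, so the missing entry is 2880 ÷ 2880 = 1.

a = 6, d = 1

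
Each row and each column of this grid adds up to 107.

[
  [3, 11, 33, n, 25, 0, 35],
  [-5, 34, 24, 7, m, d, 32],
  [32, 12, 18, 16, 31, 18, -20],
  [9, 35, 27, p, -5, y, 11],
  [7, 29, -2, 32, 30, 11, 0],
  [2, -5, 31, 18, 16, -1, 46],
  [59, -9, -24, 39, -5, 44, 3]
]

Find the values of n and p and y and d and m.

n = 0, p = -5, y = 35, d = 0, m = 15

Row 1 has 3 + 11 + 33 + 25 + 0 + 35 = 107; the blank must be 107 − 107 = 0.
Column 5 has 25 + 31 − 5 + 30 + 16 − 5 = 92; the blank must be 107 − 92 = 15.
Row 2 has -5 + 34 + 24 + 7 + 15 + 32 = 107; the blank must be 107 − 107 = 0.
Column 4 has 0 + 7 + 16 + 32 + 18 + 39 = 112; the blank must be 107 − 112 = -5.
Row 4 has 9 + 35 + 27 − 5 − 5 + 11 = 72; the blank must be 107 − 72 = 35.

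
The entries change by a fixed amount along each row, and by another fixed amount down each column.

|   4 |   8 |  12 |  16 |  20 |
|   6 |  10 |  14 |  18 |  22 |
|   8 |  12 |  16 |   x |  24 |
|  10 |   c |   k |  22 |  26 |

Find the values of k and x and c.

Along each row the entries change by 4 per step; down each column they change by 2.
Row 4: from 10 at column 1, stepping by 4 to column 3 gives 18.
Row 3: from 8 at column 1, stepping by 4 to column 4 gives 20.
Row 4: from 10 at column 1, stepping by 4 to column 2 gives 14.

k = 18, x = 20, c = 14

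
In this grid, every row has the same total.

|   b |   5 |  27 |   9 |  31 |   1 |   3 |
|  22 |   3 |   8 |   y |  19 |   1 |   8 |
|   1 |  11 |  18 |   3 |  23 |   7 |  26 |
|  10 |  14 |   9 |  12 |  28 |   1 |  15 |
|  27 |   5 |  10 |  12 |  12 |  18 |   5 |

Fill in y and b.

y = 28, b = 13

Rows 3 and 4 both add up to 89, so every row sums to 89.
Row 2: 22 + 3 + 8 + 19 + 1 + 8 = 61, so the missing entry is 89 − 61 = 28.
Row 1: 5 + 27 + 9 + 31 + 1 + 3 = 76, so the missing entry is 89 − 76 = 13.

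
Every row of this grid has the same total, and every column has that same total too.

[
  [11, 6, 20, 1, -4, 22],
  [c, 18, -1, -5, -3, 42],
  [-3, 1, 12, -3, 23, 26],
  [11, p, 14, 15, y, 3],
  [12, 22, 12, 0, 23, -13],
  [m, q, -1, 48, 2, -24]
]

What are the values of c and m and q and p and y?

c = 5, m = 20, q = 11, p = -2, y = 15

Rows 1 and 3 both sum to 56, so that's the common total.
Column 5 has -4 − 3 + 23 + 23 + 2 = 41; the blank must be 56 − 41 = 15.
Row 4 has 11 + 14 + 15 + 15 + 3 = 58; the blank must be 56 − 58 = -2.
Column 2 has 6 + 18 + 1 − 2 + 22 = 45; the blank must be 56 − 45 = 11.
Row 6 has 11 − 1 + 48 + 2 − 24 = 36; the blank must be 56 − 36 = 20.
Row 2 has 18 − 1 − 5 − 3 + 42 = 51; the blank must be 56 − 51 = 5.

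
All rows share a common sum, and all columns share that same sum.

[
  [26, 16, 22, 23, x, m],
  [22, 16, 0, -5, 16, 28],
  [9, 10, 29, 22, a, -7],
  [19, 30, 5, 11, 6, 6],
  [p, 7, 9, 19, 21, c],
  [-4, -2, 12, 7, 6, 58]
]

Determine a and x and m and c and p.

a = 14, x = 14, m = -24, c = 16, p = 5

Rows 2 and 4 both sum to 77, so that's the common total.
Row 3: 9 + 10 + 29 + 22 − 7 = 63, so its missing entry is 77 − 63 = 14.
Column 1: 26 + 22 + 9 + 19 − 4 = 72, so its missing entry is 77 − 72 = 5.
Column 5: 16 + 14 + 6 + 21 + 6 = 63, so its missing entry is 77 − 63 = 14.
Row 5: 5 + 7 + 9 + 19 + 21 = 61, so its missing entry is 77 − 61 = 16.
Row 1: 26 + 16 + 22 + 23 + 14 = 101, so its missing entry is 77 − 101 = -24.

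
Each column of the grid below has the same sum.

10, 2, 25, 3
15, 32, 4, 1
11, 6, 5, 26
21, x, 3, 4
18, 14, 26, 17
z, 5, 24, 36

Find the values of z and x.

z = 12, x = 28

Columns 3 and 4 both add up to 87, so every column sums to 87.
Column 1: 10 + 15 + 11 + 21 + 18 = 75, so the missing entry is 87 − 75 = 12.
Column 2: 2 + 32 + 6 + 14 + 5 = 59, so the missing entry is 87 − 59 = 28.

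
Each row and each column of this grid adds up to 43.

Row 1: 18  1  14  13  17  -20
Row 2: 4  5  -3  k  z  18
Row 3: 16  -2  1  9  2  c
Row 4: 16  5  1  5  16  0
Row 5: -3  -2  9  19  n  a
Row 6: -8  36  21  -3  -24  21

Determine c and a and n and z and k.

c = 17, a = 7, n = 13, z = 19, k = 0

Row 3 has 16 − 2 + 1 + 9 + 2 = 26; the blank must be 43 − 26 = 17.
Column 6 has -20 + 18 + 17 + 0 + 21 = 36; the blank must be 43 − 36 = 7.
Row 5 has -3 − 2 + 9 + 19 + 7 = 30; the blank must be 43 − 30 = 13.
Column 5 has 17 + 2 + 16 + 13 − 24 = 24; the blank must be 43 − 24 = 19.
Row 2 has 4 + 5 − 3 + 19 + 18 = 43; the blank must be 43 − 43 = 0.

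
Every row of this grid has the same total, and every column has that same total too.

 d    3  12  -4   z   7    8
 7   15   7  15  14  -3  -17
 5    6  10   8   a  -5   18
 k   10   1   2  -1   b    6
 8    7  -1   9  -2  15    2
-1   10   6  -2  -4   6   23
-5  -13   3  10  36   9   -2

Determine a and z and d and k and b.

Rows 2 and 5 both sum to 38, so that's the common total.
Row 3: 5 + 6 + 10 + 8 − 5 + 18 = 42, so its missing entry is 38 − 42 = -4.
Column 5: 14 − 4 − 1 − 2 − 4 + 36 = 39, so its missing entry is 38 − 39 = -1.
Row 1: 3 + 12 − 4 − 1 + 7 + 8 = 25, so its missing entry is 38 − 25 = 13.
Column 1: 13 + 7 + 5 + 8 − 1 − 5 = 27, so its missing entry is 38 − 27 = 11.
Row 4: 11 + 10 + 1 + 2 − 1 + 6 = 29, so its missing entry is 38 − 29 = 9.

a = -4, z = -1, d = 13, k = 11, b = 9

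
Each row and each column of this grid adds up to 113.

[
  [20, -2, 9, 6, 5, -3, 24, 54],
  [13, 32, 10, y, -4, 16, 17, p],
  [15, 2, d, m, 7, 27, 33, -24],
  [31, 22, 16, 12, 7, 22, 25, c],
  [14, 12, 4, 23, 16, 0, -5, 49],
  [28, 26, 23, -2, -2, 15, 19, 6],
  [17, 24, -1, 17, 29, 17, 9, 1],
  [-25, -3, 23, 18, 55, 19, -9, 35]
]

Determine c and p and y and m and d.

Row 4 has 31 + 22 + 16 + 12 + 7 + 22 + 25 = 135; the blank must be 113 − 135 = -22.
Column 8 has 54 − 24 − 22 + 49 + 6 + 1 + 35 = 99; the blank must be 113 − 99 = 14.
Column 3 has 9 + 10 + 16 + 4 + 23 − 1 + 23 = 84; the blank must be 113 − 84 = 29.
Row 3 has 15 + 2 + 29 + 7 + 27 + 33 − 24 = 89; the blank must be 113 − 89 = 24.
Row 2 has 13 + 32 + 10 − 4 + 16 + 17 + 14 = 98; the blank must be 113 − 98 = 15.

c = -22, p = 14, y = 15, m = 24, d = 29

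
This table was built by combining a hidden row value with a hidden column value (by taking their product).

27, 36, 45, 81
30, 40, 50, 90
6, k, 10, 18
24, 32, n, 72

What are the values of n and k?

n = 40, k = 8

Each row is a constant multiple of every other row — this is a multiplication table with the headers hidden.
Row 4 is 24/27 = 8/9 times row 1, so its entry in column 3 is 45 × 8/9 = 40.
Row 3 is 6/27 = 2/9 times row 1, so its entry in column 2 is 36 × 2/9 = 8.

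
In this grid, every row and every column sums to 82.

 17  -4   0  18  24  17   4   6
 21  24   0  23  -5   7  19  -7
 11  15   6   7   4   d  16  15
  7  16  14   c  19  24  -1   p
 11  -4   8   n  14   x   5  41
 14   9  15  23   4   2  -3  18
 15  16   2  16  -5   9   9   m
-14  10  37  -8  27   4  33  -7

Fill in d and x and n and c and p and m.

The known cells in row 7 total 62, leaving 82 − 62 = 20 for the blank.
The known cells in column 8 total 86, leaving 82 − 86 = -4 for the blank.
The known cells in row 4 total 75, leaving 82 − 75 = 7 for the blank.
The known cells in column 4 total 86, leaving 82 − 86 = -4 for the blank.
The known cells in row 5 total 71, leaving 82 − 71 = 11 for the blank.
The known cells in row 3 total 74, leaving 82 − 74 = 8 for the blank.

d = 8, x = 11, n = -4, c = 7, p = -4, m = 20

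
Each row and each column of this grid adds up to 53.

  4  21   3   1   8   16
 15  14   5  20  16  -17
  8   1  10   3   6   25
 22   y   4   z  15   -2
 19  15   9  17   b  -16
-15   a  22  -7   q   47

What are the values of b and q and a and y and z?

The known cells in row 5 total 44, leaving 53 − 44 = 9 for the blank.
The known cells in column 5 total 54, leaving 53 − 54 = -1 for the blank.
The known cells in row 6 total 46, leaving 53 − 46 = 7 for the blank.
The known cells in column 2 total 58, leaving 53 − 58 = -5 for the blank.
The known cells in row 4 total 34, leaving 53 − 34 = 19 for the blank.

b = 9, q = -1, a = 7, y = -5, z = 19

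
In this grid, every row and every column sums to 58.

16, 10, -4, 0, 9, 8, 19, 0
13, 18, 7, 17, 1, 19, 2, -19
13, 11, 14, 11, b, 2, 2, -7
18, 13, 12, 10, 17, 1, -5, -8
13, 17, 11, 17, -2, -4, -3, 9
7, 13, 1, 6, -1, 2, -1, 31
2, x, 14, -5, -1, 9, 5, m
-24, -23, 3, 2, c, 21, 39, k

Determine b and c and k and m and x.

Row 3: 13 + 11 + 14 + 11 + 2 + 2 − 7 = 46, so its missing entry is 58 − 46 = 12.
Column 5: 9 + 1 + 12 + 17 − 2 − 1 − 1 = 35, so its missing entry is 58 − 35 = 23.
Row 8: -24 − 23 + 3 + 2 + 23 + 21 + 39 = 41, so its missing entry is 58 − 41 = 17.
Column 2: 10 + 18 + 11 + 13 + 17 + 13 − 23 = 59, so its missing entry is 58 − 59 = -1.
Row 7: 2 − 1 + 14 − 5 − 1 + 9 + 5 = 23, so its missing entry is 58 − 23 = 35.

b = 12, c = 23, k = 17, m = 35, x = -1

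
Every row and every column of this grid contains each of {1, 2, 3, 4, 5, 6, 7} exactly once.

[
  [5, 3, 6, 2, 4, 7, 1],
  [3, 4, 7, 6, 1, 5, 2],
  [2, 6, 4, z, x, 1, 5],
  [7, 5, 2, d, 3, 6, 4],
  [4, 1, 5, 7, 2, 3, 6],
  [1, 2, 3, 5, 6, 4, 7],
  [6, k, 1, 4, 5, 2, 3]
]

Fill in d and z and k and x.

At (row 7, col 2): row 7 already has {1, 2, 3, 4, 5, 6}, so the value is 7.
For row 3, column 5: column 5 already has {1, 2, 3, 4, 5, 6}; that leaves 7.
At (row 3, col 4): row 3 already has {1, 2, 4, 5, 6, 7}, so the value is 3.
At (row 4, col 4): row 4 already has {2, 3, 4, 5, 6, 7}, so the value is 1.

d = 1, z = 3, k = 7, x = 7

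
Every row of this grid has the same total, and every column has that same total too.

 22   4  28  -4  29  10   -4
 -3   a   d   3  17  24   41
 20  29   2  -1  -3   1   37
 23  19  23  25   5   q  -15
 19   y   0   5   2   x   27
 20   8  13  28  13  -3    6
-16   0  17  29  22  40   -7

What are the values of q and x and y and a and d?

q = 5, x = 8, y = 24, a = 1, d = 2

Rows 1 and 3 both sum to 85, so that's the common total.
The known cells in column 3 total 83, leaving 85 − 83 = 2 for the blank.
The known cells in row 2 total 84, leaving 85 − 84 = 1 for the blank.
The known cells in column 2 total 61, leaving 85 − 61 = 24 for the blank.
The known cells in row 5 total 77, leaving 85 − 77 = 8 for the blank.
The known cells in row 4 total 80, leaving 85 − 80 = 5 for the blank.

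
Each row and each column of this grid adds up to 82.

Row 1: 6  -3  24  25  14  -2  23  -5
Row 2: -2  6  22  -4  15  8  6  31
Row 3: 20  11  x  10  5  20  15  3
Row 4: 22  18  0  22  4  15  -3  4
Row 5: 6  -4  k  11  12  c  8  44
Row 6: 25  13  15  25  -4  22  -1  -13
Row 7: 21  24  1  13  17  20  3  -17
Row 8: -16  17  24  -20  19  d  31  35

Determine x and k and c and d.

x = -2, k = -2, c = 7, d = -8

The known cells in row 8 total 90, leaving 82 − 90 = -8 for the blank.
The known cells in column 6 total 75, leaving 82 − 75 = 7 for the blank.
The known cells in row 5 total 84, leaving 82 − 84 = -2 for the blank.
The known cells in row 3 total 84, leaving 82 − 84 = -2 for the blank.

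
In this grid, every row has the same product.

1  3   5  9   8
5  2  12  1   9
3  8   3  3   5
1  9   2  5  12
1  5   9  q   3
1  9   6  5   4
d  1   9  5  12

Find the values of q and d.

q = 8, d = 2

Rows 2 and 6 each multiply to 1080, so every row has product 1080.
Row 5: 1×5×9×3 = 135, so the missing entry is 1080 ÷ 135 = 8.
Row 7: 1×9×5×12 = 540, so the missing entry is 1080 ÷ 540 = 2.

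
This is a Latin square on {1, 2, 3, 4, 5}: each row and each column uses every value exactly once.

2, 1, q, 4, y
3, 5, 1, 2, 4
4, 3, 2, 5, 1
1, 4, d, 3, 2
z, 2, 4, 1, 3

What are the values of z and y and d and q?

z = 5, y = 5, d = 5, q = 3

For row 5, column 1: row 5 already has {1, 2, 3, 4}; that leaves 5.
At (row 1, col 5): column 5 already has {1, 2, 3, 4}, so the value is 5.
Cell (1,3): row 1 already has {1, 2, 4, 5} → 3.
For row 4, column 3: row 4 already has {1, 2, 3, 4}; that leaves 5.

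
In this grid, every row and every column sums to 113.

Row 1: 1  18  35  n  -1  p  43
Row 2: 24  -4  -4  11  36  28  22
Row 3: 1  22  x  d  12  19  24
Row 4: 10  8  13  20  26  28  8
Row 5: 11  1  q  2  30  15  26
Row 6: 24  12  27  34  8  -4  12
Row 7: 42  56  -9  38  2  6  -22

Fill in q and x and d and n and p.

q = 28, x = 23, d = 12, n = -4, p = 21

Row 5: 11 + 1 + 2 + 30 + 15 + 26 = 85, so its missing entry is 113 − 85 = 28.
Column 6: 28 + 19 + 28 + 15 − 4 + 6 = 92, so its missing entry is 113 − 92 = 21.
Row 1: 1 + 18 + 35 − 1 + 21 + 43 = 117, so its missing entry is 113 − 117 = -4.
Column 4: -4 + 11 + 20 + 2 + 34 + 38 = 101, so its missing entry is 113 − 101 = 12.
Row 3: 1 + 22 + 12 + 12 + 19 + 24 = 90, so its missing entry is 113 − 90 = 23.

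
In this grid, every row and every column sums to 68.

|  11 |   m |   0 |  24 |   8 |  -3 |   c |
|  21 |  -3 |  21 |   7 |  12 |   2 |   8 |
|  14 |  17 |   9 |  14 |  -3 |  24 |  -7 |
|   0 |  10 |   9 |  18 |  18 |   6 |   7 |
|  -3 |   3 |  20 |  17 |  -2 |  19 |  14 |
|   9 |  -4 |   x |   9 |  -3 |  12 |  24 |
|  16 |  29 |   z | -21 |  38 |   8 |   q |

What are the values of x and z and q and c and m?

Column 2 has -3 + 17 + 10 + 3 − 4 + 29 = 52; the blank must be 68 − 52 = 16.
Row 1 has 11 + 16 + 0 + 24 + 8 − 3 = 56; the blank must be 68 − 56 = 12.
Column 7 has 12 + 8 − 7 + 7 + 14 + 24 = 58; the blank must be 68 − 58 = 10.
Row 7 has 16 + 29 − 21 + 38 + 8 + 10 = 80; the blank must be 68 − 80 = -12.
Row 6 has 9 − 4 + 9 − 3 + 12 + 24 = 47; the blank must be 68 − 47 = 21.

x = 21, z = -12, q = 10, c = 12, m = 16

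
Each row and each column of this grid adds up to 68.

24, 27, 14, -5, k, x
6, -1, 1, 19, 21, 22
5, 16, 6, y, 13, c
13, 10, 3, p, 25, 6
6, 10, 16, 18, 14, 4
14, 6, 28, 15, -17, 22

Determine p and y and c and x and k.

The known cells in column 5 total 56, leaving 68 − 56 = 12 for the blank.
The known cells in row 4 total 57, leaving 68 − 57 = 11 for the blank.
The known cells in column 4 total 58, leaving 68 − 58 = 10 for the blank.
The known cells in row 1 total 72, leaving 68 − 72 = -4 for the blank.
The known cells in row 3 total 50, leaving 68 − 50 = 18 for the blank.

p = 11, y = 10, c = 18, x = -4, k = 12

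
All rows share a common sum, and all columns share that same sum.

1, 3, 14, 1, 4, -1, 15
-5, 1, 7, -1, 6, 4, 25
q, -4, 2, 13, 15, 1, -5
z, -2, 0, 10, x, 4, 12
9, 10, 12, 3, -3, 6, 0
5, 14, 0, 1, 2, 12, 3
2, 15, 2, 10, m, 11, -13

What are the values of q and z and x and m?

Rows 1 and 2 both sum to 37, so that's the common total.
Row 7 has 2 + 15 + 2 + 10 + 11 − 13 = 27; the blank must be 37 − 27 = 10.
Row 3 has -4 + 2 + 13 + 15 + 1 − 5 = 22; the blank must be 37 − 22 = 15.
Column 5 has 4 + 6 + 15 − 3 + 2 + 10 = 34; the blank must be 37 − 34 = 3.
Row 4 has -2 + 0 + 10 + 3 + 4 + 12 = 27; the blank must be 37 − 27 = 10.

q = 15, z = 10, x = 3, m = 10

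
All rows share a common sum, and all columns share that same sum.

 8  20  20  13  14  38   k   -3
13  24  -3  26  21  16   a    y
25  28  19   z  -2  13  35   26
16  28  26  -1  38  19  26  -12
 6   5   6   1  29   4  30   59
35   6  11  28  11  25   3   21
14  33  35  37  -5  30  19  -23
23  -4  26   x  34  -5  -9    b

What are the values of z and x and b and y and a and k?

Rows 4 and 5 both sum to 140, so that's the common total.
The known cells in row 3 total 144, leaving 140 − 144 = -4 for the blank.
The known cells in column 4 total 100, leaving 140 − 100 = 40 for the blank.
The known cells in row 8 total 105, leaving 140 − 105 = 35 for the blank.
The known cells in row 1 total 110, leaving 140 − 110 = 30 for the blank.
The known cells in column 8 total 103, leaving 140 − 103 = 37 for the blank.
The known cells in row 2 total 134, leaving 140 − 134 = 6 for the blank.

z = -4, x = 40, b = 35, y = 37, a = 6, k = 30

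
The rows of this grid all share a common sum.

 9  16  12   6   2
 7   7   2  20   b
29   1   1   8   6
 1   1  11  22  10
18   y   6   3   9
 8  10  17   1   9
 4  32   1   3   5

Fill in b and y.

b = 9, y = 9

Rows 3 and 7 both add up to 45, so every row sums to 45.
Row 2: 7 + 7 + 2 + 20 = 36, so the missing entry is 45 − 36 = 9.
Row 5: 18 + 6 + 3 + 9 = 36, so the missing entry is 45 − 36 = 9.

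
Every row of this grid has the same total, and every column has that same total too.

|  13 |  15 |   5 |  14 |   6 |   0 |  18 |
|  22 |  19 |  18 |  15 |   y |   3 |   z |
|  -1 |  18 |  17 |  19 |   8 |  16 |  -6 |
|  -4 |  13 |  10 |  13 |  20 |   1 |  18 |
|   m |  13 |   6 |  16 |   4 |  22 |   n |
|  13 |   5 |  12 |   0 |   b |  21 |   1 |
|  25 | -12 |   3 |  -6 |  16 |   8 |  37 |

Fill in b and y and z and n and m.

Rows 1 and 3 both sum to 71, so that's the common total.
Column 1: 13 + 22 − 1 − 4 + 13 + 25 = 68, so its missing entry is 71 − 68 = 3.
Row 6: 13 + 5 + 12 + 0 + 21 + 1 = 52, so its missing entry is 71 − 52 = 19.
Row 5: 3 + 13 + 6 + 16 + 4 + 22 = 64, so its missing entry is 71 − 64 = 7.
Column 5: 6 + 8 + 20 + 4 + 19 + 16 = 73, so its missing entry is 71 − 73 = -2.
Row 2: 22 + 19 + 18 + 15 − 2 + 3 = 75, so its missing entry is 71 − 75 = -4.

b = 19, y = -2, z = -4, n = 7, m = 3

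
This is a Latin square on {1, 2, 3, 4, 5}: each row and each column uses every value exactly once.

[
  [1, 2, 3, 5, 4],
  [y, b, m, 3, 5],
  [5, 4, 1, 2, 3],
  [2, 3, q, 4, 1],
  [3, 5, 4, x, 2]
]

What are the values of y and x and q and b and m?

At (row 5, col 4): row 5 already has {2, 3, 4, 5}, so the value is 1.
For row 2, column 2: column 2 already has {2, 3, 4, 5}; that leaves 1.
Cell (2,1): column 1 already has {1, 2, 3, 5} → 4.
At (row 2, col 3): row 2 already has {1, 3, 4, 5}, so the value is 2.
Cell (4,3): row 4 already has {1, 2, 3, 4} → 5.

y = 4, x = 1, q = 5, b = 1, m = 2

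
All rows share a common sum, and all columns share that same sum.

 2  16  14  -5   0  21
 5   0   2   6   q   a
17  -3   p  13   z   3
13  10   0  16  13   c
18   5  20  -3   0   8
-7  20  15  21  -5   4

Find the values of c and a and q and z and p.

c = -4, a = 16, q = 19, z = 21, p = -3

Rows 1 and 5 both sum to 48, so that's the common total.
Column 3: 14 + 2 + 0 + 20 + 15 = 51, so its missing entry is 48 − 51 = -3.
Row 3: 17 − 3 − 3 + 13 + 3 = 27, so its missing entry is 48 − 27 = 21.
Column 5: 0 + 21 + 13 + 0 − 5 = 29, so its missing entry is 48 − 29 = 19.
Row 2: 5 + 0 + 2 + 6 + 19 = 32, so its missing entry is 48 − 32 = 16.
Row 4: 13 + 10 + 0 + 16 + 13 = 52, so its missing entry is 48 − 52 = -4.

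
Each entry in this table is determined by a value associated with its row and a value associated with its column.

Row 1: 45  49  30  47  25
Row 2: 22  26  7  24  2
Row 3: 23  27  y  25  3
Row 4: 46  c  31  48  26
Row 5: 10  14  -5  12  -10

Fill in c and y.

c = 50, y = 8

The difference between any two rows is the same in every column — this is an addition table with the headers hidden.
Row 4 minus row 1 is 48 − 47 = 1, so its entry in column 2 is 49 + 1 = 50.
Row 3 minus row 1 is 25 − 47 = -22, so its entry in column 3 is 30 + (-22) = 8.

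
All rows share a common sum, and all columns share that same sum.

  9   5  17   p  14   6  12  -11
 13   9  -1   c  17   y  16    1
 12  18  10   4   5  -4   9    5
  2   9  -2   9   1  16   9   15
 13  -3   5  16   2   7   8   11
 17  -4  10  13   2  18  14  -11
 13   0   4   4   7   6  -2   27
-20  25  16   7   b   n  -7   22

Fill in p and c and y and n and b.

Rows 3 and 4 both sum to 59, so that's the common total.
The known cells in column 5 total 48, leaving 59 − 48 = 11 for the blank.
The known cells in row 1 total 52, leaving 59 − 52 = 7 for the blank.
The known cells in row 8 total 54, leaving 59 − 54 = 5 for the blank.
The known cells in column 6 total 54, leaving 59 − 54 = 5 for the blank.
The known cells in row 2 total 60, leaving 59 − 60 = -1 for the blank.

p = 7, c = -1, y = 5, n = 5, b = 11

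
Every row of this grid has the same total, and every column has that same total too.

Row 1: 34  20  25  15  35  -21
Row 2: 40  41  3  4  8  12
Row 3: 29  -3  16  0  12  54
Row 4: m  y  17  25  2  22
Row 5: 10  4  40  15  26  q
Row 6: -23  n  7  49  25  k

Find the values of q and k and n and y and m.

q = 13, k = 28, n = 22, y = 24, m = 18

Rows 1 and 2 both sum to 108, so that's the common total.
Column 1: 34 + 40 + 29 + 10 − 23 = 90, so its missing entry is 108 − 90 = 18.
Row 4: 18 + 17 + 25 + 2 + 22 = 84, so its missing entry is 108 − 84 = 24.
Column 2: 20 + 41 − 3 + 24 + 4 = 86, so its missing entry is 108 − 86 = 22.
Row 6: -23 + 22 + 7 + 49 + 25 = 80, so its missing entry is 108 − 80 = 28.
Row 5: 10 + 4 + 40 + 15 + 26 = 95, so its missing entry is 108 − 95 = 13.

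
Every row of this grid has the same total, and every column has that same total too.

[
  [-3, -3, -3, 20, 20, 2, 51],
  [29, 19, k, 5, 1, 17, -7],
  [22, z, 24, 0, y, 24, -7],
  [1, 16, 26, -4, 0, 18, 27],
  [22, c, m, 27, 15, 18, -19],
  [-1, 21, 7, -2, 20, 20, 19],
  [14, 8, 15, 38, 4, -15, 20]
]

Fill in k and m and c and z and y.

k = 20, m = -5, c = 26, z = -3, y = 24

Rows 1 and 4 both sum to 84, so that's the common total.
Column 5: 20 + 1 + 0 + 15 + 20 + 4 = 60, so its missing entry is 84 − 60 = 24.
Row 2: 29 + 19 + 5 + 1 + 17 − 7 = 64, so its missing entry is 84 − 64 = 20.
Row 3: 22 + 24 + 0 + 24 + 24 − 7 = 87, so its missing entry is 84 − 87 = -3.
Column 3: -3 + 20 + 24 + 26 + 7 + 15 = 89, so its missing entry is 84 − 89 = -5.
Row 5: 22 − 5 + 27 + 15 + 18 − 19 = 58, so its missing entry is 84 − 58 = 26.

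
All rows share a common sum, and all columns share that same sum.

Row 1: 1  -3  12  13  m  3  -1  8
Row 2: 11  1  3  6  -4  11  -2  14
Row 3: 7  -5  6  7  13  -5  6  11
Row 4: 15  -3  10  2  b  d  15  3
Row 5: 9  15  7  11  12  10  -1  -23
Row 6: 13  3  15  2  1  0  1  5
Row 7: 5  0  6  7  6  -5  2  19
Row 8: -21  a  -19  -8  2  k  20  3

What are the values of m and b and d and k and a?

m = 7, b = 3, d = -5, k = 31, a = 32

Rows 2 and 3 both sum to 40, so that's the common total.
Column 2: -3 + 1 − 5 − 3 + 15 + 3 + 0 = 8, so its missing entry is 40 − 8 = 32.
Row 1: 1 − 3 + 12 + 13 + 3 − 1 + 8 = 33, so its missing entry is 40 − 33 = 7.
Column 5: 7 − 4 + 13 + 12 + 1 + 6 + 2 = 37, so its missing entry is 40 − 37 = 3.
Row 8: -21 + 32 − 19 − 8 + 2 + 20 + 3 = 9, so its missing entry is 40 − 9 = 31.
Row 4: 15 − 3 + 10 + 2 + 3 + 15 + 3 = 45, so its missing entry is 40 − 45 = -5.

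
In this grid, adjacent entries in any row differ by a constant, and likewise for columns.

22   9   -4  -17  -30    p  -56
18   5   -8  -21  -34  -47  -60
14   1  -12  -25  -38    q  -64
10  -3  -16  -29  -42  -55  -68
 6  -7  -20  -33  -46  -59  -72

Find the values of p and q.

p = -43, q = -51

Along each row the entries change by -13 per step; down each column they change by -4.
Row 1: from 22 at column 1, stepping by -13 to column 6 gives -43.
Row 3: from 14 at column 1, stepping by -13 to column 6 gives -51.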